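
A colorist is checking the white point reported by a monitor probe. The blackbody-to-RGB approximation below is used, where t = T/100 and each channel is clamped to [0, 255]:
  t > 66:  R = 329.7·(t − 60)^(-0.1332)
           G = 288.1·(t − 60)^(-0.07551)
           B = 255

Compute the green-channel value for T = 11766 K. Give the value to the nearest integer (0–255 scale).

t = 11766/100 = 117.66; the t > 66 branch applies.
G = 288.1·(117.66 − 60)^(-0.07551) = 288.1·57.66^(-0.07551) = 288.1·0.73627 = 212.119.
Rounded: 212.

212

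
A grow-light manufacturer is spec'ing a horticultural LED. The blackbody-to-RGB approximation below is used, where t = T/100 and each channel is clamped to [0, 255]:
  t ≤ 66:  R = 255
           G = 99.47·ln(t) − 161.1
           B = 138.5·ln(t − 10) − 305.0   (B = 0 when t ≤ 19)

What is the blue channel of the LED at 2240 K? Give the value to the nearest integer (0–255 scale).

44

t = 2240/100 = 22.4; the t ≤ 66 branch applies.
B = 138.5·ln(22.4 − 10) − 305.0 = 138.5·ln 12.4 − 305.0 = 138.5·2.5177 − 305.0 = 43.701.
Rounded: 44.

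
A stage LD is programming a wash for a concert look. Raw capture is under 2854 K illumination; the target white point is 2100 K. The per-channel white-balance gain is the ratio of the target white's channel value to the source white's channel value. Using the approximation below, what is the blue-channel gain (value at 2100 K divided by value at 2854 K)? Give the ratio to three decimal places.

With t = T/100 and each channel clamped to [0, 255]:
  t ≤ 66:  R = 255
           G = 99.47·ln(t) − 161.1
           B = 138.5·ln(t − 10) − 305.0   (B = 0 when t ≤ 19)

0.273

At 2854 K (t = 28.54):
  B = 138.5·ln(28.54 − 10) − 305.0 = 138.5·ln 18.54 − 305.0 = 138.5·2.9199 − 305.0 = 99.410.
At 2100 K (t = 21):
  B = 138.5·ln(21 − 10) − 305.0 = 138.5·ln 11 − 305.0 = 138.5·2.3979 − 305.0 = 27.108.
Gain = 27.108 / 99.410 = 0.2727 → 0.273.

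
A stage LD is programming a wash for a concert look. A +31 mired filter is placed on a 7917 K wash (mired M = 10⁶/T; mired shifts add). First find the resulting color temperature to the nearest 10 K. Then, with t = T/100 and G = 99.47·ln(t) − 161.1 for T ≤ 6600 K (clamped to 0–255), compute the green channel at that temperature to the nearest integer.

M_in = 10⁶/7917 = 126.31; M_out = 126.31 + (+31) = 157.31.
T_out = 10⁶/157.31 = 6356.9 K → 6360 K; t = 63.6.
G = 99.47·ln 63.6 − 161.1 = 99.47·4.1526 − 161.1 = 251.960.
Rounded: 252.

252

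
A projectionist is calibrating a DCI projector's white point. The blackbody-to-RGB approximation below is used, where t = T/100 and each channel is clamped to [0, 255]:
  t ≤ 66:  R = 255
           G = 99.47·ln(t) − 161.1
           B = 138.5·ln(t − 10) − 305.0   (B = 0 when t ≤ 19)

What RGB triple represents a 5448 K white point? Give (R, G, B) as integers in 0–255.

t = 5448/100 = 54.48; the t ≤ 66 branch applies.
R = 255 by definition for t ≤ 66.
G = 99.47·ln 54.48 − 161.1 = 99.47·3.9978 − 161.1 = 236.565.
B = 138.5·ln(54.48 − 10) − 305.0 = 138.5·ln 44.48 − 305.0 = 138.5·3.7950 − 305.0 = 220.613.
Rounded: (255, 237, 221).

(255, 237, 221)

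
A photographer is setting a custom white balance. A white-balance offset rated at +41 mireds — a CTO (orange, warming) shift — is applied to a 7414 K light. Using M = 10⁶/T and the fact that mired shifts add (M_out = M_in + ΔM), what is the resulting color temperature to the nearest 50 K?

5700 K

M_in = 10⁶/7414 = 134.88 mireds.
M_out = 134.88 + (+41) = 175.88 mireds.
T_out = 10⁶/175.88 = 5685.7 K → 5700 K.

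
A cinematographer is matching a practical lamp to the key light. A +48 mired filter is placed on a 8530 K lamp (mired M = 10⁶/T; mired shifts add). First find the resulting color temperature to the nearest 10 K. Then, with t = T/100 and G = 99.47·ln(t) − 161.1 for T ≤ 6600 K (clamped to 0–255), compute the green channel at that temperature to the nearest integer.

M_in = 10⁶/8530 = 117.23; M_out = 117.23 + (+48) = 165.23.
T_out = 10⁶/165.23 = 6052.0 K → 6050 K; t = 60.5.
G = 99.47·ln 60.5 − 161.1 = 99.47·4.1026 − 161.1 = 246.990.
Rounded: 247.

247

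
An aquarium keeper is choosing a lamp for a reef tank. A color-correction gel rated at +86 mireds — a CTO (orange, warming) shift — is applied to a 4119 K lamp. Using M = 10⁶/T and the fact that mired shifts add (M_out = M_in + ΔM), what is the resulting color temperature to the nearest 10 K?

M_in = 10⁶/4119 = 242.78 mireds.
M_out = 242.78 + (+86) = 328.78 mireds.
T_out = 10⁶/328.78 = 3041.6 K → 3040 K.

3040 K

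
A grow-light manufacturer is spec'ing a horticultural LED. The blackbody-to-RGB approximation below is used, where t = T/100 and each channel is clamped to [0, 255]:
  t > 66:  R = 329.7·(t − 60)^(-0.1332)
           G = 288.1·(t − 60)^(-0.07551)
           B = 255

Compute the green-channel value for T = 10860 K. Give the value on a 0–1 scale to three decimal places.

t = 10860/100 = 108.6; the t > 66 branch applies.
G = 288.1·(108.6 − 60)^(-0.07551) = 288.1·48.6^(-0.07551) = 288.1·0.74583 = 214.875.
On a 0–1 scale: 214.875/255 = 0.8426 → 0.843.

0.843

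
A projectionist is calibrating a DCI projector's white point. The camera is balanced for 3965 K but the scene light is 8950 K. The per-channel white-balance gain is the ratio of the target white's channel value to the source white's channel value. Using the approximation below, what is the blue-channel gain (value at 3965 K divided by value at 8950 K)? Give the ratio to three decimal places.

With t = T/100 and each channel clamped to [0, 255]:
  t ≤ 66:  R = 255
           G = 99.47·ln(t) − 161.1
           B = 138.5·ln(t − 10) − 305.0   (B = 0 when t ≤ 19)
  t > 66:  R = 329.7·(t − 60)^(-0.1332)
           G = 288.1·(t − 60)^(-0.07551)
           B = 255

0.645

At 8950 K (t = 89.5):
  B = 255 by definition for t > 66.
At 3965 K (t = 39.65):
  B = 138.5·ln(39.65 − 10) − 305.0 = 138.5·ln 29.65 − 305.0 = 138.5·3.3895 − 305.0 = 164.441.
Gain = 164.441 / 255.000 = 0.6449 → 0.645.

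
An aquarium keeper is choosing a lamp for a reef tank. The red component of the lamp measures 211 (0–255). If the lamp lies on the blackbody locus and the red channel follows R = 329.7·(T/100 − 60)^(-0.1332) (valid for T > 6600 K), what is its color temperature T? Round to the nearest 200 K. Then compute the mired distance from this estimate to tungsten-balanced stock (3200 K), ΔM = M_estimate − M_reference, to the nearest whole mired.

-199 mireds

(t − 60)^(-0.1332) = 211/329.7 = 0.63998.
t − 60 = 0.63998^(1/-0.1332) = 0.63998^(-7.508) = 28.525, so t = 88.525.
T = 100·t = 8853 K → 8800 K to the nearest 200 K.
M_estimate = 10⁶/8800 = 113.64; M_reference = 10⁶/3200 = 312.50.
ΔM = 113.64 − 312.50 = -198.86 → -199 mireds.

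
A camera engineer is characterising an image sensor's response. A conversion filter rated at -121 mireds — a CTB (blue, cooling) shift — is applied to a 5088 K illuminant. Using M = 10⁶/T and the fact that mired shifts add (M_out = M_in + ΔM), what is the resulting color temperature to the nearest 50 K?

13250 K

M_in = 10⁶/5088 = 196.54 mireds.
M_out = 196.54 + (-121) = 75.54 mireds.
T_out = 10⁶/75.54 = 13237.9 K → 13250 K.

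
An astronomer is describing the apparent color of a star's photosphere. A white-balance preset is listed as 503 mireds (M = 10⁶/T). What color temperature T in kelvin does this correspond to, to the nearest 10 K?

T = 10⁶ / 503 = 1988.07 K → 1990 K.

1990 K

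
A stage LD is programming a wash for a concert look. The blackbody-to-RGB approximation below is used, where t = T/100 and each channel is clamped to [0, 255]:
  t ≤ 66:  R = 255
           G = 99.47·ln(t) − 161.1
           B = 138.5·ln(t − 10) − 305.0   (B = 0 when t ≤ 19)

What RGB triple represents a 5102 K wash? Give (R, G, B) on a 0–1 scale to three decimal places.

(1.000, 0.902, 0.821)

t = 5102/100 = 51.02; the t ≤ 66 branch applies.
R = 255 by definition for t ≤ 66.
G = 99.47·ln 51.02 − 161.1 = 99.47·3.9322 − 161.1 = 230.038.
B = 138.5·ln(51.02 − 10) − 305.0 = 138.5·ln 41.02 − 305.0 = 138.5·3.7141 − 305.0 = 209.397.
Dividing each by 255: (1.0000, 0.9021, 0.8212) → (1.000, 0.902, 0.821).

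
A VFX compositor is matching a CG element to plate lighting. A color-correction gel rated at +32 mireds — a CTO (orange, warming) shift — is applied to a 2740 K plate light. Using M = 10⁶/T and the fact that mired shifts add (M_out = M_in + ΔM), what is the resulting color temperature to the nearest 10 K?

2520 K

M_in = 10⁶/2740 = 364.96 mireds.
M_out = 364.96 + (+32) = 396.96 mireds.
T_out = 10⁶/396.96 = 2519.1 K → 2520 K.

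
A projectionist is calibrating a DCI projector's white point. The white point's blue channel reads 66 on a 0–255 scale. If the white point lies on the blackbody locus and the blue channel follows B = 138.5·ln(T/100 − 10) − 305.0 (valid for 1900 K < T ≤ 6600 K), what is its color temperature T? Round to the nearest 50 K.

ln(t − 10) = (66 + 305.0) / 138.5 = 2.6787.
t − 10 = e^2.6787 = 14.566, so t = 24.566.
T = 100·t = 2457 K → 2450 K to the nearest 50 K.

2450 K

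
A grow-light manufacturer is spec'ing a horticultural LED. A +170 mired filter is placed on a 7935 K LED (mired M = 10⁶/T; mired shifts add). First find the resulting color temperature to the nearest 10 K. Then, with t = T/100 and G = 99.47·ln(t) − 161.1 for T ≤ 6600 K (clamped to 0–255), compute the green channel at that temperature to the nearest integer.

M_in = 10⁶/7935 = 126.02; M_out = 126.02 + (+170) = 296.02.
T_out = 10⁶/296.02 = 3378.1 K → 3380 K; t = 33.8.
G = 99.47·ln 33.8 − 161.1 = 99.47·3.5205 − 161.1 = 189.080.
Rounded: 189.

189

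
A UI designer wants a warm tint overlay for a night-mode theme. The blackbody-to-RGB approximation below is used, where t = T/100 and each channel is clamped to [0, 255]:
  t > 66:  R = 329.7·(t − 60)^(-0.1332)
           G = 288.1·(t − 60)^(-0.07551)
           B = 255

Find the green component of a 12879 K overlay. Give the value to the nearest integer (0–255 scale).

t = 12879/100 = 128.79; the t > 66 branch applies.
G = 288.1·(128.79 − 60)^(-0.07551) = 288.1·68.79^(-0.07551) = 288.1·0.72652 = 209.311.
Rounded: 209.

209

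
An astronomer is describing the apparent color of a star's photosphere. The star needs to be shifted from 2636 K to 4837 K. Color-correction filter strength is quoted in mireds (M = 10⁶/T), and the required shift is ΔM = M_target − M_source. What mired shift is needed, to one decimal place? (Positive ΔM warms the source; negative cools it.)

-172.6 mireds

M_source = 10⁶/2636 = 379.363; M_target = 10⁶/4837 = 206.740.
ΔM = 206.740 − 379.363 = -172.623 → -172.6 mireds, a cooling shift.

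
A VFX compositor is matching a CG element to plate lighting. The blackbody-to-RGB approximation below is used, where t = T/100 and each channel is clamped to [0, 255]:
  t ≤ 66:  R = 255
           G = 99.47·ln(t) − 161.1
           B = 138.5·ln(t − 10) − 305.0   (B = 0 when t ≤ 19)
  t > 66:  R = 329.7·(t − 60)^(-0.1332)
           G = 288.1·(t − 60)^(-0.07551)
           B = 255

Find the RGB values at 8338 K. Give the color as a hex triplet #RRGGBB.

#D9E3FF

t = 8338/100 = 83.38; the t > 66 branch applies.
R = 329.7·(83.38 − 60)^(-0.1332) = 329.7·23.38^(-0.1332) = 329.7·0.65716 = 216.665.
G = 288.1·(83.38 − 60)^(-0.07551) = 288.1·23.38^(-0.07551) = 288.1·0.78820 = 227.082.
B = 255 by definition for t > 66.
Rounded: (217, 227, 255).
In hex: #D9E3FF.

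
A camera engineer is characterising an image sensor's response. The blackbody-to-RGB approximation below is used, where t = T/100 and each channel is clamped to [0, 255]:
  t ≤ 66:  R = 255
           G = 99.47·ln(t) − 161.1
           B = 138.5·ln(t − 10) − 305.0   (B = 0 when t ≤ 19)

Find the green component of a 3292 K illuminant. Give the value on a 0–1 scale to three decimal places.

0.731

t = 3292/100 = 32.92; the t ≤ 66 branch applies.
G = 99.47·ln 32.92 − 161.1 = 99.47·3.4941 − 161.1 = 186.456.
On a 0–1 scale: 186.456/255 = 0.7312 → 0.731.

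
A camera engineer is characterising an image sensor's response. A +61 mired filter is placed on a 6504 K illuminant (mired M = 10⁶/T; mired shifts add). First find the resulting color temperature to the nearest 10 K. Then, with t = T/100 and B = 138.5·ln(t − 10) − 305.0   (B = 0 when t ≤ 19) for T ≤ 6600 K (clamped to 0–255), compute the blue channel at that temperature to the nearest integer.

M_in = 10⁶/6504 = 153.75; M_out = 153.75 + (+61) = 214.75.
T_out = 10⁶/214.75 = 4656.5 K → 4660 K; t = 46.6.
B = 138.5·ln(46.6 − 10) − 305.0 = 138.5·ln 36.6 − 305.0 = 138.5·3.6000 − 305.0 = 193.607.
Rounded: 194.

194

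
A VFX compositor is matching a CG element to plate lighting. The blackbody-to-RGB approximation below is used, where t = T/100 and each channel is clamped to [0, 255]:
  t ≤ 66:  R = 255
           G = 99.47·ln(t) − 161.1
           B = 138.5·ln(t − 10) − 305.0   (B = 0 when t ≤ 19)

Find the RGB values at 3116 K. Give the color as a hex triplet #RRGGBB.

#FFB576

t = 3116/100 = 31.16; the t ≤ 66 branch applies.
R = 255 by definition for t ≤ 66.
G = 99.47·ln 31.16 − 161.1 = 99.47·3.4391 − 161.1 = 180.991.
B = 138.5·ln(31.16 − 10) − 305.0 = 138.5·ln 21.16 − 305.0 = 138.5·3.0521 − 305.0 = 117.718.
Rounded: (255, 181, 118).
In hex: #FFB576.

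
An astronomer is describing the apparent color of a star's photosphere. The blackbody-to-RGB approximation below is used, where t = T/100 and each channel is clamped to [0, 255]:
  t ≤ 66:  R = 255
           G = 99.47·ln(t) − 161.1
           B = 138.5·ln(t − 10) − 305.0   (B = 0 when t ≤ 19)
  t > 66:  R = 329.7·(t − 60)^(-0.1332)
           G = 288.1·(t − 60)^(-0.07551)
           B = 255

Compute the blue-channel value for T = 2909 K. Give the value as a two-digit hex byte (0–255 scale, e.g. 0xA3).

0x67

t = 2909/100 = 29.09; the t ≤ 66 branch applies.
B = 138.5·ln(29.09 − 10) − 305.0 = 138.5·ln 19.09 − 305.0 = 138.5·2.9492 − 305.0 = 103.459.
Rounded: 103; in hex, 0x67.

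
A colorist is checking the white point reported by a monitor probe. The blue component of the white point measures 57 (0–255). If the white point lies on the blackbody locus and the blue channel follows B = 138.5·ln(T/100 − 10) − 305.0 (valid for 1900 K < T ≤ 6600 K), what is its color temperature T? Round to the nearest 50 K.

ln(t − 10) = (57 + 305.0) / 138.5 = 2.6137.
t − 10 = e^2.6137 = 13.650, so t = 23.650.
T = 100·t = 2365 K → 2350 K to the nearest 50 K.

2350 K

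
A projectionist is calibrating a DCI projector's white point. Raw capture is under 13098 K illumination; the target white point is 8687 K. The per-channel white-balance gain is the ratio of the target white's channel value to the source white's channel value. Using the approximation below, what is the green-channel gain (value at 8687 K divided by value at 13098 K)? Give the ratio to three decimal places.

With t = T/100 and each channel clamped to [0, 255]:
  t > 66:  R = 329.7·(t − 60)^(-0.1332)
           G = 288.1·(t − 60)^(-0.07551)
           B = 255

At 13098 K (t = 130.98):
  G = 288.1·(130.98 − 60)^(-0.07551) = 288.1·70.98^(-0.07551) = 288.1·0.72480 = 208.816.
At 8687 K (t = 86.87):
  G = 288.1·(86.87 − 60)^(-0.07551) = 288.1·26.87^(-0.07551) = 288.1·0.77997 = 224.708.
Gain = 224.708 / 208.816 = 1.0761 → 1.076.

1.076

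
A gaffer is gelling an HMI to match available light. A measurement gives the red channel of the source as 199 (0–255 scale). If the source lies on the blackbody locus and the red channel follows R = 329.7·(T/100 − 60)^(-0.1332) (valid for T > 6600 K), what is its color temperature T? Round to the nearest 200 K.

(t − 60)^(-0.1332) = 199/329.7 = 0.60358.
t − 60 = 0.60358^(1/-0.1332) = 0.60358^(-7.508) = 44.273, so t = 104.273.
T = 100·t = 10427 K → 10400 K to the nearest 200 K.

10400 K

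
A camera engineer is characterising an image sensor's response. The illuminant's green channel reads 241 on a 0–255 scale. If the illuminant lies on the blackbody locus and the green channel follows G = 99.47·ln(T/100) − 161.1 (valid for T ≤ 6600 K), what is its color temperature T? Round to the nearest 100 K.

5700 K

ln t = (241 + 161.1) / 99.47 = 4.0424.
t = e^4.0424 = 56.964.
T = 100·t = 5696 K → 5700 K to the nearest 100 K.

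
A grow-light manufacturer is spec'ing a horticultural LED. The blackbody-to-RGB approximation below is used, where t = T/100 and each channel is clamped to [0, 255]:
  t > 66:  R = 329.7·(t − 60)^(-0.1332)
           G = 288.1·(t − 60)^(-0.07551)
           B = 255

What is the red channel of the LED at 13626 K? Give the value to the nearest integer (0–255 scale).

185

t = 13626/100 = 136.26; the t > 66 branch applies.
R = 329.7·(136.26 − 60)^(-0.1332) = 329.7·76.26^(-0.1332) = 329.7·0.56141 = 185.096.
Rounded: 185.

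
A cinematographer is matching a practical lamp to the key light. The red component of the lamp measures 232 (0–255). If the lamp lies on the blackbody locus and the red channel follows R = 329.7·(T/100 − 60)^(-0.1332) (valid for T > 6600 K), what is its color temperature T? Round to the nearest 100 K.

7400 K

(t − 60)^(-0.1332) = 232/329.7 = 0.70367.
t − 60 = 0.70367^(1/-0.1332) = 0.70367^(-7.508) = 13.992, so t = 73.992.
T = 100·t = 7399 K → 7400 K to the nearest 100 K.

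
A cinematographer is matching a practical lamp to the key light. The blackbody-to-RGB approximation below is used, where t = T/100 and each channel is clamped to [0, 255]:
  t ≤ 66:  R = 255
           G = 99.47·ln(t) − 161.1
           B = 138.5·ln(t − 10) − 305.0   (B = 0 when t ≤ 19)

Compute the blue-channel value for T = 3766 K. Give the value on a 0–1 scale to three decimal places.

0.607

t = 3766/100 = 37.66; the t ≤ 66 branch applies.
B = 138.5·ln(37.66 − 10) − 305.0 = 138.5·ln 27.66 − 305.0 = 138.5·3.3200 − 305.0 = 154.818.
On a 0–1 scale: 154.818/255 = 0.6071 → 0.607.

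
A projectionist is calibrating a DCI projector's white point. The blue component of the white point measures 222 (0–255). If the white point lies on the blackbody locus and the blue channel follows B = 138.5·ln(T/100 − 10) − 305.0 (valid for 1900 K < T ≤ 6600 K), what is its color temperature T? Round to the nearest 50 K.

5500 K

ln(t − 10) = (222 + 305.0) / 138.5 = 3.8051.
t − 10 = e^3.8051 = 44.928, so t = 54.928.
T = 100·t = 5493 K → 5500 K to the nearest 50 K.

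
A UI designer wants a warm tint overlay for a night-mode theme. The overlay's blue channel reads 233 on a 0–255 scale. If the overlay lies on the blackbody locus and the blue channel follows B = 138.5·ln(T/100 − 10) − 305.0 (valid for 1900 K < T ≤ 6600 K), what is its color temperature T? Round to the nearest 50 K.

ln(t − 10) = (233 + 305.0) / 138.5 = 3.8845.
t − 10 = e^3.8845 = 48.641, so t = 58.641.
T = 100·t = 5864 K → 5850 K to the nearest 50 K.

5850 K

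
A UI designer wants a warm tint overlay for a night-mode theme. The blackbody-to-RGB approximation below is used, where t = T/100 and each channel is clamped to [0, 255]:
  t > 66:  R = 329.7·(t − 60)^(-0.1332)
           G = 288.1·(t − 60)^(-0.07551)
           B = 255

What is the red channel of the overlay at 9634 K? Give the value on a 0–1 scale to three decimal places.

0.801

t = 9634/100 = 96.34; the t > 66 branch applies.
R = 329.7·(96.34 − 60)^(-0.1332) = 329.7·36.34^(-0.1332) = 329.7·0.61966 = 204.303.
On a 0–1 scale: 204.303/255 = 0.8012 → 0.801.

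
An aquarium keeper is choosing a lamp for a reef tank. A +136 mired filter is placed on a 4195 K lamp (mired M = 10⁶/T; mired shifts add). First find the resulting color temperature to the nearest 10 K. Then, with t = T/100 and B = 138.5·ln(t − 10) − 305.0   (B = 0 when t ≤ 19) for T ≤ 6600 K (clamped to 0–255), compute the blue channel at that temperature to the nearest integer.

85

M_in = 10⁶/4195 = 238.38; M_out = 238.38 + (+136) = 374.38.
T_out = 10⁶/374.38 = 2671.1 K → 2670 K; t = 26.7.
B = 138.5·ln(26.7 − 10) − 305.0 = 138.5·ln 16.7 − 305.0 = 138.5·2.8154 − 305.0 = 84.934.
Rounded: 85.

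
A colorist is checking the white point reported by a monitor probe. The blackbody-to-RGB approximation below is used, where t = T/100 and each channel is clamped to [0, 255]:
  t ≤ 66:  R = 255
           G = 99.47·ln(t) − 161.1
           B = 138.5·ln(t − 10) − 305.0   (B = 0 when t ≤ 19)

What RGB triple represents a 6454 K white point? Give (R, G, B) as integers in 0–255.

(255, 253, 249)

t = 6454/100 = 64.54; the t ≤ 66 branch applies.
R = 255 by definition for t ≤ 66.
G = 99.47·ln 64.54 − 161.1 = 99.47·4.1673 − 161.1 = 253.420.
B = 138.5·ln(64.54 − 10) − 305.0 = 138.5·ln 54.54 − 305.0 = 138.5·3.9989 − 305.0 = 248.852.
Rounded: (255, 253, 249).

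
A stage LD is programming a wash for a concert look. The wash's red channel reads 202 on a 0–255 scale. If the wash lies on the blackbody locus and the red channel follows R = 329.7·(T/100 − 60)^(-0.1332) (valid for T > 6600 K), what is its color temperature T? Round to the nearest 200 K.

(t − 60)^(-0.1332) = 202/329.7 = 0.61268.
t − 60 = 0.61268^(1/-0.1332) = 0.61268^(-7.508) = 39.569, so t = 99.569.
T = 100·t = 9957 K → 10000 K to the nearest 200 K.

10000 K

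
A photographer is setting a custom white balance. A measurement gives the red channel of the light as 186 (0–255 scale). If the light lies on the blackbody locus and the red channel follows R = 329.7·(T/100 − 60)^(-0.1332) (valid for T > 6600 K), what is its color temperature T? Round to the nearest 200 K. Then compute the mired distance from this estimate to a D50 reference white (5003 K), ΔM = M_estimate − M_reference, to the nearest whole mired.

(t − 60)^(-0.1332) = 186/329.7 = 0.56415.
t − 60 = 0.56415^(1/-0.1332) = 0.56415^(-7.508) = 73.521, so t = 133.521.
T = 100·t = 13352 K → 13400 K to the nearest 200 K.
M_estimate = 10⁶/13400 = 74.63; M_reference = 10⁶/5003 = 199.88.
ΔM = 74.63 − 199.88 = -125.25 → -125 mireds.

-125 mireds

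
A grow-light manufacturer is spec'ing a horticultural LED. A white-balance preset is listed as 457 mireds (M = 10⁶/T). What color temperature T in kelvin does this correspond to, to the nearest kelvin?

T = 10⁶ / 457 = 2188.18 K → 2188 K.

2188 K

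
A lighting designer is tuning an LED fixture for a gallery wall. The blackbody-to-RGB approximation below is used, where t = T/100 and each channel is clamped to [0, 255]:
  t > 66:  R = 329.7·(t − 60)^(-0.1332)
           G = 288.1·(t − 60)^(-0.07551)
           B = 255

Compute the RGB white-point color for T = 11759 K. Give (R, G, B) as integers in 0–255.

(192, 212, 255)

t = 11759/100 = 117.59; the t > 66 branch applies.
R = 329.7·(117.59 − 60)^(-0.1332) = 329.7·57.59^(-0.1332) = 329.7·0.58280 = 192.150.
G = 288.1·(117.59 − 60)^(-0.07551) = 288.1·57.59^(-0.07551) = 288.1·0.73634 = 212.138.
B = 255 by definition for t > 66.
Rounded: (192, 212, 255).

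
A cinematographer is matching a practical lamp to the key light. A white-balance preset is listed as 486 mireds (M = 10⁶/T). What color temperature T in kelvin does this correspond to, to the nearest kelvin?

2058 K

T = 10⁶ / 486 = 2057.61 K → 2058 K.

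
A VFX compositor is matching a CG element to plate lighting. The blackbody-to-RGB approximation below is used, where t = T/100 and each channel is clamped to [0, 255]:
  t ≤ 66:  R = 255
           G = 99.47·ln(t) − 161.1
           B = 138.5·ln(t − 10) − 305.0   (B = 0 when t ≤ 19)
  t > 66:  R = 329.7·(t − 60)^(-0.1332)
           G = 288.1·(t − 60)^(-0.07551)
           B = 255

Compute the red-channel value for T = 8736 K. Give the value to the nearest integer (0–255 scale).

212

t = 8736/100 = 87.36; the t > 66 branch applies.
R = 329.7·(87.36 − 60)^(-0.1332) = 329.7·27.36^(-0.1332) = 329.7·0.64354 = 212.175.
Rounded: 212.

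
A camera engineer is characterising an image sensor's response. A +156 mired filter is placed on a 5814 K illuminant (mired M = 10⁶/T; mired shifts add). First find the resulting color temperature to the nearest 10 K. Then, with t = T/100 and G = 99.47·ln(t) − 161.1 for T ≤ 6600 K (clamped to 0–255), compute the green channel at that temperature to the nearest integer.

179

M_in = 10⁶/5814 = 172.00; M_out = 172.00 + (+156) = 328.00.
T_out = 10⁶/328.00 = 3048.8 K → 3050 K; t = 30.5.
G = 99.47·ln 30.5 − 161.1 = 99.47·3.4177 − 161.1 = 178.861.
Rounded: 179.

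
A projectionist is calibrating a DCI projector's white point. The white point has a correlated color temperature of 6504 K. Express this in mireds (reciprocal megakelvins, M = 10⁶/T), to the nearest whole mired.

M = 10⁶ / 6504 = 153.752 → 154 mireds.

154 mireds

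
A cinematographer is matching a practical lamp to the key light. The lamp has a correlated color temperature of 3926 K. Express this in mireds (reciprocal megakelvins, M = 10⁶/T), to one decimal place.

254.7 mireds

M = 10⁶ / 3926 = 254.712 → 254.7 mireds.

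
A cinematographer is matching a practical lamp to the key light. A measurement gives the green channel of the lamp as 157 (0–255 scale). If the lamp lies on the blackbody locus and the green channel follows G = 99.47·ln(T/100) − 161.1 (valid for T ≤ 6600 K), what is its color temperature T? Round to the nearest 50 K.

ln t = (157 + 161.1) / 99.47 = 3.1979.
t = e^3.1979 = 24.482.
T = 100·t = 2448 K → 2450 K to the nearest 50 K.

2450 K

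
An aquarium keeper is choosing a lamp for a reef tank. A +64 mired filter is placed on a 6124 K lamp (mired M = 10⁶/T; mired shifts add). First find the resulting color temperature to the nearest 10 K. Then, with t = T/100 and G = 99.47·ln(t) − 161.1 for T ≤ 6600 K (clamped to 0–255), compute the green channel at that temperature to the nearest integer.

215

M_in = 10⁶/6124 = 163.29; M_out = 163.29 + (+64) = 227.29.
T_out = 10⁶/227.29 = 4399.6 K → 4400 K; t = 44.
G = 99.47·ln 44 − 161.1 = 99.47·3.7842 − 161.1 = 215.313.
Rounded: 215.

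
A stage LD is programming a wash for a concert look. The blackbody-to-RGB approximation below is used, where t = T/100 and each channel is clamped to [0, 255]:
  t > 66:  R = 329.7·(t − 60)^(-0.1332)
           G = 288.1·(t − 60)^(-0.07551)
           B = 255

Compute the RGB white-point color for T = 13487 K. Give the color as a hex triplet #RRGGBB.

t = 13487/100 = 134.87; the t > 66 branch applies.
R = 329.7·(134.87 − 60)^(-0.1332) = 329.7·74.87^(-0.1332) = 329.7·0.56278 = 185.550.
G = 288.1·(134.87 − 60)^(-0.07551) = 288.1·74.87^(-0.07551) = 288.1·0.72189 = 207.977.
B = 255 by definition for t > 66.
Rounded: (186, 208, 255).
In hex: #BAD0FF.

#BAD0FF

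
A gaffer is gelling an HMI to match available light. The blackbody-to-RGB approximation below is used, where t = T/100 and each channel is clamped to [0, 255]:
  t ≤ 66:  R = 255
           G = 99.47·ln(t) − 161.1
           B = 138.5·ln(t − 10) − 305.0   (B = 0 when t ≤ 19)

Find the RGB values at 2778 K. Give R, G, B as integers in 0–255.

t = 2778/100 = 27.78; the t ≤ 66 branch applies.
R = 255 by definition for t ≤ 66.
G = 99.47·ln 27.78 − 161.1 = 99.47·3.3243 − 161.1 = 169.570.
B = 138.5·ln(27.78 − 10) − 305.0 = 138.5·ln 17.78 − 305.0 = 138.5·2.8781 − 305.0 = 93.613.
Rounded: (255, 170, 94).

R=255, G=170, B=94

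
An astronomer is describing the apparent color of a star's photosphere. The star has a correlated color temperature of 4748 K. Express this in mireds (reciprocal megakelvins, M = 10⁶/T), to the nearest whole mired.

211 mireds

M = 10⁶ / 4748 = 210.615 → 211 mireds.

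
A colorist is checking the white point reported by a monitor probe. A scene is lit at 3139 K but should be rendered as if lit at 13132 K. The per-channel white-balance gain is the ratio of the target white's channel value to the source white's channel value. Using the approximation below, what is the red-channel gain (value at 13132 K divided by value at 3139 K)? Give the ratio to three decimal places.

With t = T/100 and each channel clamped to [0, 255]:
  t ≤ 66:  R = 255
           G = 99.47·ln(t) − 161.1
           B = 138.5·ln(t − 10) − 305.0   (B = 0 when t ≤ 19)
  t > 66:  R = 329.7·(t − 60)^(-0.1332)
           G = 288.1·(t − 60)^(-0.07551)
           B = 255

At 3139 K (t = 31.39):
  R = 255 by definition for t ≤ 66.
At 13132 K (t = 131.32):
  R = 329.7·(131.32 − 60)^(-0.1332) = 329.7·71.32^(-0.1332) = 329.7·0.56644 = 186.755.
Gain = 186.755 / 255.000 = 0.7324 → 0.732.

0.732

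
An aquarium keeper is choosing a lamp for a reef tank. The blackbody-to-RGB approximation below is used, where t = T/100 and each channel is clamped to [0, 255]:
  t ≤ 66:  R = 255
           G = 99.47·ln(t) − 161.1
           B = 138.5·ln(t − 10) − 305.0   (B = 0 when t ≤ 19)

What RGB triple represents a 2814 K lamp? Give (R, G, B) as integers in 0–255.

(255, 171, 96)

t = 2814/100 = 28.14; the t ≤ 66 branch applies.
R = 255 by definition for t ≤ 66.
G = 99.47·ln 28.14 − 161.1 = 99.47·3.3372 − 161.1 = 170.850.
B = 138.5·ln(28.14 − 10) − 305.0 = 138.5·ln 18.14 − 305.0 = 138.5·2.8981 − 305.0 = 96.390.
Rounded: (255, 171, 96).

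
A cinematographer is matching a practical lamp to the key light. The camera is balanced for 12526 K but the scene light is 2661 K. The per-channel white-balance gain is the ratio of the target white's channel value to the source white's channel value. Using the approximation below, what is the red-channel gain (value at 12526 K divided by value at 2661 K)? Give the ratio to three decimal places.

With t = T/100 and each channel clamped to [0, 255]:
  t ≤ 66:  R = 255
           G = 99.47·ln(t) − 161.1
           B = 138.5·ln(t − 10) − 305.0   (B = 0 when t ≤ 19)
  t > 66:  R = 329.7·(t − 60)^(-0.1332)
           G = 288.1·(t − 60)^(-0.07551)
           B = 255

0.741

At 2661 K (t = 26.61):
  R = 255 by definition for t ≤ 66.
At 12526 K (t = 125.26):
  R = 329.7·(125.26 − 60)^(-0.1332) = 329.7·65.26^(-0.1332) = 329.7·0.57318 = 188.977.
Gain = 188.977 / 255.000 = 0.7411 → 0.741.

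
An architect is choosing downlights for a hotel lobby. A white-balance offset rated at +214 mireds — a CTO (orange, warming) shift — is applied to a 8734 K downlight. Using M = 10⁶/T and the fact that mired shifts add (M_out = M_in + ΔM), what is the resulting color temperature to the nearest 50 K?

M_in = 10⁶/8734 = 114.50 mireds.
M_out = 114.50 + (+214) = 328.50 mireds.
T_out = 10⁶/328.50 = 3044.2 K → 3050 K.

3050 K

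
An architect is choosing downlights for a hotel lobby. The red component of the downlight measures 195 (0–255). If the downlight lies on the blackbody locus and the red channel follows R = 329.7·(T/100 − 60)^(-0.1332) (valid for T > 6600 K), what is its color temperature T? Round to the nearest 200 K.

(t − 60)^(-0.1332) = 195/329.7 = 0.59145.
t − 60 = 0.59145^(1/-0.1332) = 0.59145^(-7.508) = 51.564, so t = 111.564.
T = 100·t = 11156 K → 11200 K to the nearest 200 K.

11200 K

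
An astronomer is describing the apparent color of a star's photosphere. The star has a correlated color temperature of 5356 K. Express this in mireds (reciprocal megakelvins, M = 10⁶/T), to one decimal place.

M = 10⁶ / 5356 = 186.706 → 186.7 mireds.

186.7 mireds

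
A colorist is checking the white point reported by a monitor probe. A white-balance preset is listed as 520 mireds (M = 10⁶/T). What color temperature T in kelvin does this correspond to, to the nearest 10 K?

T = 10⁶ / 520 = 1923.08 K → 1920 K.

1920 K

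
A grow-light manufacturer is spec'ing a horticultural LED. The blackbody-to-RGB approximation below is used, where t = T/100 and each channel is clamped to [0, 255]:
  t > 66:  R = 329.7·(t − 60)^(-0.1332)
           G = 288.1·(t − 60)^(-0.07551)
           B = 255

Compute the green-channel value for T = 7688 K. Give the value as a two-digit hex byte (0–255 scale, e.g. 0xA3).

0xE9

t = 7688/100 = 76.88; the t > 66 branch applies.
G = 288.1·(76.88 − 60)^(-0.07551) = 288.1·16.88^(-0.07551) = 288.1·0.80783 = 232.736.
Rounded: 233; in hex, 0xE9.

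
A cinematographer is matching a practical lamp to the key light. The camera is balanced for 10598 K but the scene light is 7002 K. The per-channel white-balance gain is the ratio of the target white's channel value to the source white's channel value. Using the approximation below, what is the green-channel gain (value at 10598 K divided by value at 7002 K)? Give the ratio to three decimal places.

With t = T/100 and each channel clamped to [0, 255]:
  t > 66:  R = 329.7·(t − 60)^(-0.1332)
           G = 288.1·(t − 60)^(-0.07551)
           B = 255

At 7002 K (t = 70.02):
  G = 288.1·(70.02 − 60)^(-0.07551) = 288.1·10.02^(-0.07551) = 288.1·0.84028 = 242.085.
At 10598 K (t = 105.98):
  G = 288.1·(105.98 − 60)^(-0.07551) = 288.1·45.98^(-0.07551) = 288.1·0.74896 = 215.776.
Gain = 215.776 / 242.085 = 0.8913 → 0.891.

0.891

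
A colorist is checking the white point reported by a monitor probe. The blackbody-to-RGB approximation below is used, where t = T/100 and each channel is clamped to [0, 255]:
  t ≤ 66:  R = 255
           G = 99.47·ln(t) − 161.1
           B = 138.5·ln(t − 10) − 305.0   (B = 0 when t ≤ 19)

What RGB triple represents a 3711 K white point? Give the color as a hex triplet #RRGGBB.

#FFC698

t = 3711/100 = 37.11; the t ≤ 66 branch applies.
R = 255 by definition for t ≤ 66.
G = 99.47·ln 37.11 − 161.1 = 99.47·3.6139 − 161.1 = 198.373.
B = 138.5·ln(37.11 − 10) − 305.0 = 138.5·ln 27.11 − 305.0 = 138.5·3.2999 − 305.0 = 152.037.
Rounded: (255, 198, 152).
In hex: #FFC698.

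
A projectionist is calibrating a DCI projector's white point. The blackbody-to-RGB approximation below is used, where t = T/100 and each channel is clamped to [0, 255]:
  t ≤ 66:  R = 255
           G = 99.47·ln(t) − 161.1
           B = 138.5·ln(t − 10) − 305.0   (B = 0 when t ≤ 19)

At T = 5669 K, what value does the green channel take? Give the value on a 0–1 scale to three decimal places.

t = 5669/100 = 56.69; the t ≤ 66 branch applies.
G = 99.47·ln 56.69 − 161.1 = 99.47·4.0376 − 161.1 = 240.520.
On a 0–1 scale: 240.520/255 = 0.9432 → 0.943.

0.943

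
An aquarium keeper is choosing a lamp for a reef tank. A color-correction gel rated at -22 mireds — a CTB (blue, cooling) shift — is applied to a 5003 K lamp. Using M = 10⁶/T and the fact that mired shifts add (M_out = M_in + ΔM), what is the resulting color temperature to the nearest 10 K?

5620 K

M_in = 10⁶/5003 = 199.88 mireds.
M_out = 199.88 + (-22) = 177.88 mireds.
T_out = 10⁶/177.88 = 5621.8 K → 5620 K.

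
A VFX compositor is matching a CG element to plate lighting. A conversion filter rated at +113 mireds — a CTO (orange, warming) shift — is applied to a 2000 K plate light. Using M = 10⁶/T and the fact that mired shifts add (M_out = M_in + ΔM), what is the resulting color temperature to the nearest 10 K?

M_in = 10⁶/2000 = 500.00 mireds.
M_out = 500.00 + (+113) = 613.00 mireds.
T_out = 10⁶/613.00 = 1631.3 K → 1630 K.

1630 K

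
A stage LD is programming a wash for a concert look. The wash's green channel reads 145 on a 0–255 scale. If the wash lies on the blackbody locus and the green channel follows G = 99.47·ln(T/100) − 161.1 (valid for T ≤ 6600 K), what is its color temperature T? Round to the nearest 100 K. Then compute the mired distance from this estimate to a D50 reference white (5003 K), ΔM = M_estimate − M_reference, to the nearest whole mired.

+255 mireds

ln t = (145 + 161.1) / 99.47 = 3.0773.
t = e^3.0773 = 21.700.
T = 100·t = 2170 K → 2200 K to the nearest 100 K.
M_estimate = 10⁶/2200 = 454.55; M_reference = 10⁶/5003 = 199.88.
ΔM = 454.55 − 199.88 = 254.67 → +255 mireds.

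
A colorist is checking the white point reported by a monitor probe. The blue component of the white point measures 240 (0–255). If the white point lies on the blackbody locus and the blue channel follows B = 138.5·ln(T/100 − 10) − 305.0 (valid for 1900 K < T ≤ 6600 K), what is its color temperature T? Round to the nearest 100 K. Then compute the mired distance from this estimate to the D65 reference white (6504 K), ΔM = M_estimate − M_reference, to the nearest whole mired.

ln(t − 10) = (240 + 305.0) / 138.5 = 3.9350.
t − 10 = e^3.9350 = 51.163, so t = 61.163.
T = 100·t = 6116 K → 6100 K to the nearest 100 K.
M_estimate = 10⁶/6100 = 163.93; M_reference = 10⁶/6504 = 153.75.
ΔM = 163.93 − 153.75 = 10.18 → +10 mireds.

+10 mireds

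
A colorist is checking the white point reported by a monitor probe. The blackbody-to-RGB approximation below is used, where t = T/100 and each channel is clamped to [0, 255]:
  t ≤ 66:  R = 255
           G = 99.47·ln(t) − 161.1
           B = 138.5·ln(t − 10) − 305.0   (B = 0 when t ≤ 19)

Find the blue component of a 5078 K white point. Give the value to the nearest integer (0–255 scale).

209

t = 5078/100 = 50.78; the t ≤ 66 branch applies.
B = 138.5·ln(50.78 − 10) − 305.0 = 138.5·ln 40.78 − 305.0 = 138.5·3.7082 − 305.0 = 208.585.
Rounded: 209.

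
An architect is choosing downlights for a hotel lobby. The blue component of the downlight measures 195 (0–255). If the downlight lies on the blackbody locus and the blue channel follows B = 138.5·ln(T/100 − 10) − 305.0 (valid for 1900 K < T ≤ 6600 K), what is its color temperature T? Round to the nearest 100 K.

ln(t − 10) = (195 + 305.0) / 138.5 = 3.6101.
t − 10 = e^3.6101 = 36.970, so t = 46.970.
T = 100·t = 4697 K → 4700 K to the nearest 100 K.

4700 K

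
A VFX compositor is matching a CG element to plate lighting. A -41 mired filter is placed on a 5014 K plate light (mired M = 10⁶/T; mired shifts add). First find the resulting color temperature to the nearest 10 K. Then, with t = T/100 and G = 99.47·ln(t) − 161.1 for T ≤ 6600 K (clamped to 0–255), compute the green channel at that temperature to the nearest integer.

M_in = 10⁶/5014 = 199.44; M_out = 199.44 + (-41) = 158.44.
T_out = 10⁶/158.44 = 6311.5 K → 6310 K; t = 63.1.
G = 99.47·ln 63.1 − 161.1 = 99.47·4.1447 − 161.1 = 251.175.
Rounded: 251.

251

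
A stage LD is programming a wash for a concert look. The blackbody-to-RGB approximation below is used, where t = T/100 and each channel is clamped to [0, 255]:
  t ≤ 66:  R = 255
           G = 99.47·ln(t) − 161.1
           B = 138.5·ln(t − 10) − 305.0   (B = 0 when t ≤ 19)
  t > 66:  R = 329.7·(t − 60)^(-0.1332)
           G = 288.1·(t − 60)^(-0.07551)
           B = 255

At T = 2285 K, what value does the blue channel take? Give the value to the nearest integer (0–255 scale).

t = 2285/100 = 22.85; the t ≤ 66 branch applies.
B = 138.5·ln(22.85 − 10) − 305.0 = 138.5·ln 12.85 − 305.0 = 138.5·2.5533 − 305.0 = 48.638.
Rounded: 49.

49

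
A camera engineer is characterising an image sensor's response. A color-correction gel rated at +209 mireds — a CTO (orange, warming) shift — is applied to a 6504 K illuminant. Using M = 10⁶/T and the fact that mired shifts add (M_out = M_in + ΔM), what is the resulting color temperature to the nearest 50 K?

2750 K

M_in = 10⁶/6504 = 153.75 mireds.
M_out = 153.75 + (+209) = 362.75 mireds.
T_out = 10⁶/362.75 = 2756.7 K → 2750 K.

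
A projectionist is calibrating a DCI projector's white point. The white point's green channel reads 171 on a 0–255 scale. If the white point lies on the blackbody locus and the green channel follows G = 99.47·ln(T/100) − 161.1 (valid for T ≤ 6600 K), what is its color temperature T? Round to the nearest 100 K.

2800 K

ln t = (171 + 161.1) / 99.47 = 3.3387.
t = e^3.3387 = 28.182.
T = 100·t = 2818 K → 2800 K to the nearest 100 K.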